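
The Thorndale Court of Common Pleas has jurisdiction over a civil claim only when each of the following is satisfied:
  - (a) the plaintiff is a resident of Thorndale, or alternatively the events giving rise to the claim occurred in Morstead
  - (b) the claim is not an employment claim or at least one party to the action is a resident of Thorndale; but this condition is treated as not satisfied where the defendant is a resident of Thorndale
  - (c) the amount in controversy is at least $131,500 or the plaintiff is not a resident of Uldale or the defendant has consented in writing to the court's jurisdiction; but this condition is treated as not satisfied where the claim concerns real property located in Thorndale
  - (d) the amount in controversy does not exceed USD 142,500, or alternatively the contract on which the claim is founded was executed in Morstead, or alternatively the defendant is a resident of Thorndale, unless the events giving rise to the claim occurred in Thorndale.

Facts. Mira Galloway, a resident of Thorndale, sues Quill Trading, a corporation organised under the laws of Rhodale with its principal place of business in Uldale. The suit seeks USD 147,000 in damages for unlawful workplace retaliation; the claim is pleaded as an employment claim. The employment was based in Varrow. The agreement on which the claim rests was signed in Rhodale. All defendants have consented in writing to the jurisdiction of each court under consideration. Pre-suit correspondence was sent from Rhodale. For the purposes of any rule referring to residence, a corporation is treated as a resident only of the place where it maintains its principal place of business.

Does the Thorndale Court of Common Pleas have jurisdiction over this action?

No

The Thorndale Court of Common Pleas:
  (a) The plaintiff resides in Thorndale, so one alternative holds. Satisfied.
  (b) Mira Galloway resides in Thorndale, which satisfies one of the alternatives. The exception is not triggered, since the defendant resides in Uldale, not Thorndale. Satisfied.
  (c) The amount in controversy is 147,000 dollars, which meets the USD 131,500 floor, so one alternative holds. The carve-out does not apply: the claim does not concern real property. Met.
  (d) The amount in controversy is 147,000 dollars, above the 142,500 dollars ceiling; the contract was executed in Rhodale, not Morstead; the defendant resides in Uldale, not Thorndale — no alternative holds. The proviso offers no rescue either, since the operative events occurred in Varrow, not Thorndale. Condition not met.
  → The court lacks jurisdiction.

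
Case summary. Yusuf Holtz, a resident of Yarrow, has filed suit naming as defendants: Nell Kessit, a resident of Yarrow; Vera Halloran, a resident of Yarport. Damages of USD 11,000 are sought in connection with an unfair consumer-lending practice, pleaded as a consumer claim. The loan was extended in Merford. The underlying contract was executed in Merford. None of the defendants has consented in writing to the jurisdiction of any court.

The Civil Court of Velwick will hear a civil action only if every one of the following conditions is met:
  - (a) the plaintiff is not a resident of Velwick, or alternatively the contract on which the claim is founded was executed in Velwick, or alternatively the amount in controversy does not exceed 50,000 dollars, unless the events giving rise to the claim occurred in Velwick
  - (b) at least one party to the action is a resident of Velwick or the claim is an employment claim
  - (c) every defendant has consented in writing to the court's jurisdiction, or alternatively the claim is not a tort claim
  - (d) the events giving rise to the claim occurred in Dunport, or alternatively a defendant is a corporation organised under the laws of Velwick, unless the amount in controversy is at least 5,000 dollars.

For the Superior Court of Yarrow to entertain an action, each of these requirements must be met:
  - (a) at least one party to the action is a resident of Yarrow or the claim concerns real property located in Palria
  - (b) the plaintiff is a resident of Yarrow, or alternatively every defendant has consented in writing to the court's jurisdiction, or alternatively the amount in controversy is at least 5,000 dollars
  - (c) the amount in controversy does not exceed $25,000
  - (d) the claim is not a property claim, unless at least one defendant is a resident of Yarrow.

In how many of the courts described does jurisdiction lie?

1

The Civil Court of Velwick:
  (a) The plaintiff resides in Yarrow, which is not Velwick, so this disjunct is met. Condition met.
  (b) No party resides in Velwick; the claim is a consumer claim, not an employment claim — none of the alternatives is met. Not met.
  (c) The claim is a consumer claim, not a tort claim, which satisfies one of the alternatives. Met.
  (d) The operative events occurred in Merford, not Dunport; no defendant is a corporation — none of the alternatives is met. But the amount in controversy is 11,000 dollars, which meets the $5,000 floor, and the 'unless' clause therefore excuses the requirement. Met.
  → Not every requirement is met — no jurisdiction.
The Superior Court of Yarrow:
  (a) Yusuf Holtz resides in Yarrow, so one alternative holds. Satisfied.
  (b) The plaintiff resides in Yarrow, so one alternative holds. Condition met.
  (c) The amount in controversy is 11,000 dollars, within the USD 25,000 ceiling. Satisfied.
  (d) The claim is a consumer claim, not a property claim. Satisfied.
  → Jurisdiction lies.
Courts with jurisdiction: the Superior Court of Yarrow — 1 in total.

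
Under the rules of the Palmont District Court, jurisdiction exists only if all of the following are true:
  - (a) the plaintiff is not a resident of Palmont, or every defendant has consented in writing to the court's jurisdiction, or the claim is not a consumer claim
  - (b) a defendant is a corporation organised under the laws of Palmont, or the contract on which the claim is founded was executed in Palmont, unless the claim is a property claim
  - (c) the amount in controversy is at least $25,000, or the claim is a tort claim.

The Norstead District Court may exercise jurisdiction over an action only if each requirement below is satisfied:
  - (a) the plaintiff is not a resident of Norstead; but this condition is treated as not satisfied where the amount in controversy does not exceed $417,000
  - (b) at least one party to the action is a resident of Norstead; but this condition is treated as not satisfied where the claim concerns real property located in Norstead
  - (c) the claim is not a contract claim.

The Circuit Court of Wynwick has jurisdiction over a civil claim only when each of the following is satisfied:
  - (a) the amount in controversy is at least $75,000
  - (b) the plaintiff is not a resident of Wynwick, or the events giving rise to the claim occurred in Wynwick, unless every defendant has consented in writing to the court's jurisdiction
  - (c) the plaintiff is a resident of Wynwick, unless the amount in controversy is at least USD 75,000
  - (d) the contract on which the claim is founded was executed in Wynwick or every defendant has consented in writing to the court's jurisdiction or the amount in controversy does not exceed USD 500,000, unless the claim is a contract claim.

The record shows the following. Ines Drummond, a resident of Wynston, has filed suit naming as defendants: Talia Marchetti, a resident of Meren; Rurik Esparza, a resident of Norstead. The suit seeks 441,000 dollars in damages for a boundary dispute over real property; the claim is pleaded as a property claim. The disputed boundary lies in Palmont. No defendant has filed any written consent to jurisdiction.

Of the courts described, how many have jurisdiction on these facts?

3

The Palmont District Court:
  (a) The plaintiff resides in Wynston, which is not Palmont, which satisfies one of the alternatives. Condition met.
  (b) No defendant is a corporation; no contract (and hence no place of execution) is alleged — none of the alternatives is met. The proviso rescues it, though: the claim is a property claim. Met.
  (c) The amount in controversy is USD 441,000, which meets the USD 25,000 floor — that alternative is enough. Satisfied.
  → The court has jurisdiction.
The Norstead District Court:
  (a) The plaintiff resides in Wynston, which is not Norstead. And the carve-out is inapplicable — the amount in controversy is USD 441,000, above the 417,000 dollars ceiling. Condition met.
  (b) Rurik Esparza resides in Norstead. And the carve-out is inapplicable — the property lies in Palmont, not Norstead. Satisfied.
  (c) The claim is a property claim, not a contract claim. Satisfied.
  → The court has jurisdiction.
The Circuit Court of Wynwick:
  (a) The amount in controversy is $441,000, which meets the USD 75,000 floor. Met.
  (b) The plaintiff resides in Wynston, which is not Wynwick — that alternative is enough. Condition met.
  (c) The plaintiff resides in Wynston, not Wynwick. But the amount in controversy is $441,000, which meets the USD 75,000 floor, and the 'unless' clause therefore excuses the requirement. Satisfied.
  (d) The amount in controversy is $441,000, within the USD 500,000 ceiling, so this disjunct is met. Condition met.
  → All conditions met; jurisdiction exists.
Courts with jurisdiction: the Palmont District Court, the Norstead District Court, the Circuit Court of Wynwick — 3 in total.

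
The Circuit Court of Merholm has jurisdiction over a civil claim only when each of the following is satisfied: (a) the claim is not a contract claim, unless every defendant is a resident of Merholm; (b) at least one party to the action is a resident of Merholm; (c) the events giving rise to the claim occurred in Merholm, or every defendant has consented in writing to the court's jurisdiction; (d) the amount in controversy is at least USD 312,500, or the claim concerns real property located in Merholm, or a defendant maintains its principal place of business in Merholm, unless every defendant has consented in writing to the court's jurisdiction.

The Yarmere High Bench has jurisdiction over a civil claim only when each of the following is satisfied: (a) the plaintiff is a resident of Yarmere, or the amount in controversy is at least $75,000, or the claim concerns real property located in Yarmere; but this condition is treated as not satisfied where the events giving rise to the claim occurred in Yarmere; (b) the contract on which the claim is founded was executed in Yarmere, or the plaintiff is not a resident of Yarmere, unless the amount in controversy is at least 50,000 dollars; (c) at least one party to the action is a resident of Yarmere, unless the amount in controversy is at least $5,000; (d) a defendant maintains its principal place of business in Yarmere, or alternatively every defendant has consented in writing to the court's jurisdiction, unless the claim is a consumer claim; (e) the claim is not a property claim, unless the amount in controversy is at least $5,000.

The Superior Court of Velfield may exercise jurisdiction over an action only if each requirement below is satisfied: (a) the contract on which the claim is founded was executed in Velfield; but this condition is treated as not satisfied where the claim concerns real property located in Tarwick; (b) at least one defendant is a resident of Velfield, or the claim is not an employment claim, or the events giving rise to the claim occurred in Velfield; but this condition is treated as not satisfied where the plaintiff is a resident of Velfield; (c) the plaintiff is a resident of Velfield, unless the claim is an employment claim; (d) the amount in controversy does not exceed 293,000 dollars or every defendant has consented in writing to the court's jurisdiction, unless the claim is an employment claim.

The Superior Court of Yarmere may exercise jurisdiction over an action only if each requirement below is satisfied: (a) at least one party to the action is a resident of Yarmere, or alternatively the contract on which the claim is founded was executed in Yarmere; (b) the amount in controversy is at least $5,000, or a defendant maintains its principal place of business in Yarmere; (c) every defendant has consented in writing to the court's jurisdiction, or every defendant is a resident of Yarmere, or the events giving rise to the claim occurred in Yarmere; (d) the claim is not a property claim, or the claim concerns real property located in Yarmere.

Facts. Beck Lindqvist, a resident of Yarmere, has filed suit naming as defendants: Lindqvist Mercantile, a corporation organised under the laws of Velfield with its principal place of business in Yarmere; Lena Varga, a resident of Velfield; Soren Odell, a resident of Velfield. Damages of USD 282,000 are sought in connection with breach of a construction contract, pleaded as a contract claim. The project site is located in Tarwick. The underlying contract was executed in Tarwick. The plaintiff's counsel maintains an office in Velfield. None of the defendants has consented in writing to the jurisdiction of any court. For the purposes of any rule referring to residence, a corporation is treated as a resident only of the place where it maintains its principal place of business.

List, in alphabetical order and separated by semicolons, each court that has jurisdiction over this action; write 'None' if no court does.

the Yarmere High Bench

The Circuit Court of Merholm:
  (a) The claim is a contract claim. Nor does the 'unless' clause help: the defendants reside as follows — Lindqvist Mercantile in Yarmere, Lena Varga in Velfield, Soren Odell in Velfield — not all in Merholm. Not satisfied.
  (b) No party resides in Merholm. Not met.
  (c) The operative events occurred in Tarwick, not Merholm; no such written consent has been filed — every alternative fails. Condition not met.
  (d) The amount in controversy is $282,000, below the USD 312,500 floor; the claim does not concern real property; the corporate defendant(s) have their principal place of business in Yarmere, not Merholm — no alternative holds. Nor does the 'unless' clause help: no such written consent has been filed. Not met.
  → Not every requirement is met — no jurisdiction.
The Yarmere High Bench:
  (a) The plaintiff resides in Yarmere, which satisfies one of the alternatives. The carve-out does not apply: the operative events occurred in Tarwick, not Yarmere. Satisfied.
  (b) The contract was executed in Tarwick, not Yarmere; the plaintiff resides in Yarmere — no alternative holds. However, the amount in controversy is 282,000 dollars, which meets the 50,000 dollars floor, so the 'unless' proviso supplies this condition. Satisfied.
  (c) Beck Lindqvist resides in Yarmere. Satisfied.
  (d) Lindqvist Mercantile has its principal place of business in Yarmere, which satisfies one of the alternatives. Condition met.
  (e) The claim is a contract claim, not a property claim. Satisfied.
  → Jurisdiction lies.
The Superior Court of Velfield:
  (a) The contract was executed in Tarwick, not Velfield. Not met.
  (b) Lena Varga resides in Velfield, which satisfies one of the alternatives. The exception is not triggered, since the plaintiff resides in Yarmere, not Velfield. Met.
  (c) The plaintiff resides in Yarmere, not Velfield. And the claim is a contract claim, not an employment claim, so the proviso does not save it. Not met.
  (d) The amount in controversy is 282,000 dollars, within the USD 293,000 ceiling, so this disjunct is met. Condition met.
  → At least one condition fails; no jurisdiction.
The Superior Court of Yarmere:
  (a) Beck Lindqvist resides in Yarmere — that alternative is enough. Satisfied.
  (b) The amount in controversy is $282,000, which meets the $5,000 floor, which satisfies one of the alternatives. Condition met.
  (c) No such written consent has been filed; the defendants reside as follows — Lindqvist Mercantile in Yarmere, Lena Varga in Velfield, Soren Odell in Velfield — not all in Yarmere; the operative events occurred in Tarwick, not Yarmere — no alternative holds. Not met.
  (d) The claim is a contract claim, not a property claim, which satisfies one of the alternatives. Condition met.
  → The court lacks jurisdiction.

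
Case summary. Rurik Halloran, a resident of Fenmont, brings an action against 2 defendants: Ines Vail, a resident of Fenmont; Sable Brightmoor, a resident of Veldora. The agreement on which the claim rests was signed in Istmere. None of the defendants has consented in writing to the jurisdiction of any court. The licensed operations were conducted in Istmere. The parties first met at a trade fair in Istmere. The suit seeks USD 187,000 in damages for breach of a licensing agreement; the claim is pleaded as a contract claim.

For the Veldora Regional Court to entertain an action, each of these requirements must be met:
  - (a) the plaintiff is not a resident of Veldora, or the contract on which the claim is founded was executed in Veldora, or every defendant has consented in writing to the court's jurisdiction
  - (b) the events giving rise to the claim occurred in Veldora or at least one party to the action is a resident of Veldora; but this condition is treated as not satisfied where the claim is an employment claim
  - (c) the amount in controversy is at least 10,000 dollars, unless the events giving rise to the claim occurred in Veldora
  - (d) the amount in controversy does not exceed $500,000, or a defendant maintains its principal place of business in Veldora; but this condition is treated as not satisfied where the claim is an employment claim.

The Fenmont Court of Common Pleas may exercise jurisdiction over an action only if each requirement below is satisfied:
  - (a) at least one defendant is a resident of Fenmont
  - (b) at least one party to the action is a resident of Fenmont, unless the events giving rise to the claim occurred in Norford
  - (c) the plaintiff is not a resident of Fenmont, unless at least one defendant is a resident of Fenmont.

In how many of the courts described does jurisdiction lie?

The Veldora Regional Court:
  (a) The plaintiff resides in Fenmont, which is not Veldora, so this disjunct is met. Satisfied.
  (b) Sable Brightmoor resides in Veldora, which satisfies one of the alternatives. The carve-out does not apply: the claim is a contract claim, not an employment claim. Met.
  (c) The amount in controversy is USD 187,000, which meets the $10,000 floor. Condition met.
  (d) The amount in controversy is $187,000, within the 500,000 dollars ceiling, so one alternative holds. The carve-out does not apply: the claim is a contract claim, not an employment claim. Condition met.
  → Jurisdiction lies.
The Fenmont Court of Common Pleas:
  (a) Ines Vail resides in Fenmont. Satisfied.
  (b) Rurik Halloran resides in Fenmont. Satisfied.
  (c) The plaintiff resides in Fenmont. But Ines Vail resides in Fenmont, and the 'unless' clause therefore excuses the requirement. Met.
  → All conditions met; jurisdiction exists.
Courts with jurisdiction: the Veldora Regional Court, the Fenmont Court of Common Pleas — 2 in total.

2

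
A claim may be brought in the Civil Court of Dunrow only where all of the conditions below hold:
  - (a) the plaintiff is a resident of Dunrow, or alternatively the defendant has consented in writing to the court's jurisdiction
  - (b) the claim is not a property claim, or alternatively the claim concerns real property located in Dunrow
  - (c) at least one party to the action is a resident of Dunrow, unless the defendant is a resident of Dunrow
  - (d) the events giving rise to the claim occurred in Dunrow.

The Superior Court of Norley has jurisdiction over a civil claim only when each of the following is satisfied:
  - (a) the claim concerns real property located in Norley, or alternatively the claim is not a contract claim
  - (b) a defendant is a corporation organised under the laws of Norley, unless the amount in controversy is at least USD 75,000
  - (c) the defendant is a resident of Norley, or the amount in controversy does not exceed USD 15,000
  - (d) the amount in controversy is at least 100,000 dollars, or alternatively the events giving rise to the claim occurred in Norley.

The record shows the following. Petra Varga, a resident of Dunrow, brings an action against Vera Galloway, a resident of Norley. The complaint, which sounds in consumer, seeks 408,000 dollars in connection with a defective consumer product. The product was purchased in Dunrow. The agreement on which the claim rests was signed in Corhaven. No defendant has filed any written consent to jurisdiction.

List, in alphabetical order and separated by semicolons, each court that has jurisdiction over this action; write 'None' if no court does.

the Civil Court of Dunrow; the Superior Court of Norley

The Civil Court of Dunrow:
  (a) The plaintiff resides in Dunrow, so one alternative holds. Satisfied.
  (b) The claim is a consumer claim, not a property claim, so this disjunct is met. Met.
  (c) Petra Varga resides in Dunrow. Met.
  (d) The operative events occurred in Dunrow. Condition met.
  → Every requirement is satisfied — jurisdiction.
The Superior Court of Norley:
  (a) The claim is a consumer claim, not a contract claim — that alternative is enough. Satisfied.
  (b) No defendant is a corporation. However, the amount in controversy is USD 408,000, which meets the $75,000 floor, so the 'unless' proviso supplies this condition. Condition met.
  (c) The defendant resides in Norley, so one alternative holds. Condition met.
  (d) The amount in controversy is $408,000, which meets the 100,000 dollars floor — that alternative is enough. Satisfied.
  → Jurisdiction lies.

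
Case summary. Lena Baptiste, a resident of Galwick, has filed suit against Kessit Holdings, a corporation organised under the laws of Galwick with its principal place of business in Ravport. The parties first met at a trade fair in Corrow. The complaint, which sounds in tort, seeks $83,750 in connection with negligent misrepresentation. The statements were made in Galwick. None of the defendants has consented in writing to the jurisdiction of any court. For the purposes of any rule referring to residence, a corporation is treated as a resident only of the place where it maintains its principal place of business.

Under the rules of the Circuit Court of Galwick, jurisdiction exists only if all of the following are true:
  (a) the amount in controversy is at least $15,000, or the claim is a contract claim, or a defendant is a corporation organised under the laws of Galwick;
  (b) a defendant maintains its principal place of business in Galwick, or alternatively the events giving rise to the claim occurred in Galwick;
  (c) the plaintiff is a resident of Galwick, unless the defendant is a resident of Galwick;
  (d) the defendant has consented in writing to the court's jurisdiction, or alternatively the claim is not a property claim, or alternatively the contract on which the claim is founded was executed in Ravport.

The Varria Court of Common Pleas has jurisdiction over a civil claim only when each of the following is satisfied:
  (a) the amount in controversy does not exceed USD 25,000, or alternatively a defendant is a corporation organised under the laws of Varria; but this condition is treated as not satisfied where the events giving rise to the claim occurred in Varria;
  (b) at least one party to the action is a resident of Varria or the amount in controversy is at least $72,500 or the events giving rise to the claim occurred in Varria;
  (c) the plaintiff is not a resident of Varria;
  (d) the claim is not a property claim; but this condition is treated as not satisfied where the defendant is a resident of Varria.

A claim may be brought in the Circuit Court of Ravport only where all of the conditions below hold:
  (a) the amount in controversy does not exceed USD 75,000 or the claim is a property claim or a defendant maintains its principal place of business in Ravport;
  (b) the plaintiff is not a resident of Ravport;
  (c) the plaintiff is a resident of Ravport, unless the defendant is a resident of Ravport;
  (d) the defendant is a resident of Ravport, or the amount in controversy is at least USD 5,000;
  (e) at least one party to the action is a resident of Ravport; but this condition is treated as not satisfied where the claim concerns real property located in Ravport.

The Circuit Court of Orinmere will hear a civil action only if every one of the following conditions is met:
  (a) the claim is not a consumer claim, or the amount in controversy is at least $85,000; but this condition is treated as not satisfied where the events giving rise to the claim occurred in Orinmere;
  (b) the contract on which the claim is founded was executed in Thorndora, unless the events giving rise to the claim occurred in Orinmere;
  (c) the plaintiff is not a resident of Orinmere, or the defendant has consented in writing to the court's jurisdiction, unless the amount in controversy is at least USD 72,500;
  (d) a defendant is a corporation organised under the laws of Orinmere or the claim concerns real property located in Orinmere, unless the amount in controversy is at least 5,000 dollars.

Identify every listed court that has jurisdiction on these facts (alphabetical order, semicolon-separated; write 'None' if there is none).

The Circuit Court of Galwick:
  (a) The amount in controversy is 83,750 dollars, which meets the $15,000 floor — that alternative is enough. Condition met.
  (b) The operative events occurred in Galwick, so this disjunct is met. Satisfied.
  (c) The plaintiff resides in Galwick. Met.
  (d) The claim is a tort claim, not a property claim, so one alternative holds. Condition met.
  → Every requirement is satisfied — jurisdiction.
The Varria Court of Common Pleas:
  (a) The amount in controversy is 83,750 dollars, above the 25,000 dollars ceiling; the corporate defendant(s) are organised in Galwick, not Varria — every alternative fails. Not satisfied.
  (b) The amount in controversy is $83,750, which meets the $72,500 floor, which satisfies one of the alternatives. Met.
  (c) The plaintiff resides in Galwick, which is not Varria. Satisfied.
  (d) The claim is a tort claim, not a property claim. The exception is not triggered, since the defendant resides in Ravport, not Varria. Satisfied.
  → Not every requirement is met — no jurisdiction.
The Circuit Court of Ravport:
  (a) Kessit Holdings has its principal place of business in Ravport — that alternative is enough. Satisfied.
  (b) The plaintiff resides in Galwick, which is not Ravport. Satisfied.
  (c) The plaintiff resides in Galwick, not Ravport. But the defendant resides in Ravport, and the 'unless' clause therefore excuses the requirement. Met.
  (d) The defendant resides in Ravport, so one alternative holds. Satisfied.
  (e) Kessit Holdings resides in Ravport. And the carve-out is inapplicable — the claim does not concern real property. Satisfied.
  → All conditions met; jurisdiction exists.
The Circuit Court of Orinmere:
  (a) The claim is a tort claim, not a consumer claim, so one alternative holds. And the carve-out is inapplicable — the operative events occurred in Galwick, not Orinmere. Condition met.
  (b) No contract (and hence no place of execution) is alleged. Nor does the 'unless' clause help: the operative events occurred in Galwick, not Orinmere. Condition not met.
  (c) The plaintiff resides in Galwick, which is not Orinmere, which satisfies one of the alternatives. Satisfied.
  (d) The corporate defendant(s) are organised in Galwick, not Orinmere; the claim does not concern real property — every alternative fails. But the amount in controversy is USD 83,750, which meets the 5,000 dollars floor, and the 'unless' clause therefore excuses the requirement. Met.
  → Not every requirement is met — no jurisdiction.

the Circuit Court of Galwick; the Circuit Court of Ravport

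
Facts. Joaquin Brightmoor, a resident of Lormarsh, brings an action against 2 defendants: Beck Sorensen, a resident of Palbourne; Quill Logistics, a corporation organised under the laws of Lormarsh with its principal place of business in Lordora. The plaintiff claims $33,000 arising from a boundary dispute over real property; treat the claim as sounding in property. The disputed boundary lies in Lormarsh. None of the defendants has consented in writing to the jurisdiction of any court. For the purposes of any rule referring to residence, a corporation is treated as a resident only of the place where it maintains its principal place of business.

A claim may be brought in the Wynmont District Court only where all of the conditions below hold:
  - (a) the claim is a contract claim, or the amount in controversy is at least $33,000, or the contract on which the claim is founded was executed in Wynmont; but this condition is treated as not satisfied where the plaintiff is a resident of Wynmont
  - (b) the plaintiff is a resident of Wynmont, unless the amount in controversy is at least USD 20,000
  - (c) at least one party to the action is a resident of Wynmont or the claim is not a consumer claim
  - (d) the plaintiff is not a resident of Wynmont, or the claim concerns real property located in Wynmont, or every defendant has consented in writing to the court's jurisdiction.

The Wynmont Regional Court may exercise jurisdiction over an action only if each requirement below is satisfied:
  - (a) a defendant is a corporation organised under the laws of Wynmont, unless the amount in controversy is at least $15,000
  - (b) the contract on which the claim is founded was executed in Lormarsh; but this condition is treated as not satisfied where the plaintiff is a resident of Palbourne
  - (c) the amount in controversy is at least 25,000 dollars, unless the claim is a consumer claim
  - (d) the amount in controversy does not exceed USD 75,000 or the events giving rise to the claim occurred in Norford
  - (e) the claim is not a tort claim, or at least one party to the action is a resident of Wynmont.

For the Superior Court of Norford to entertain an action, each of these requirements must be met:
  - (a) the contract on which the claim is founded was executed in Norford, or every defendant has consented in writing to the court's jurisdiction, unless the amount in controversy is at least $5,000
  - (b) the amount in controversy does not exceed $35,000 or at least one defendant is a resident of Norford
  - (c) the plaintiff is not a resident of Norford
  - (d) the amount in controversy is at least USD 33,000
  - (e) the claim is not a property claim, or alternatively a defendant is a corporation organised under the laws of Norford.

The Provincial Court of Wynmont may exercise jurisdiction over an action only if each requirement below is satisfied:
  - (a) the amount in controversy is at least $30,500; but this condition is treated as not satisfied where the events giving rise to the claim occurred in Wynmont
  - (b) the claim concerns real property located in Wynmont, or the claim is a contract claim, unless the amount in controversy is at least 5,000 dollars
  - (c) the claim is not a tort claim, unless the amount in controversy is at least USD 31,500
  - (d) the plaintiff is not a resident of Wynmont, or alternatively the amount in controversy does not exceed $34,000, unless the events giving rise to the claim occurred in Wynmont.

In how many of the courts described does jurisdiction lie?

2

The Wynmont District Court:
  (a) The amount in controversy is 33,000 dollars, which meets the USD 33,000 floor, which satisfies one of the alternatives. And the carve-out is inapplicable — the plaintiff resides in Lormarsh, not Wynmont. Met.
  (b) The plaintiff resides in Lormarsh, not Wynmont. But the amount in controversy is 33,000 dollars, which meets the $20,000 floor, and the 'unless' clause therefore excuses the requirement. Met.
  (c) The claim is a property claim, not a consumer claim — that alternative is enough. Condition met.
  (d) The plaintiff resides in Lormarsh, which is not Wynmont, so one alternative holds. Satisfied.
  → The court has jurisdiction.
The Wynmont Regional Court:
  (a) The corporate defendant(s) are organised in Lormarsh, not Wynmont. The proviso rescues it, though: the amount in controversy is 33,000 dollars, which meets the USD 15,000 floor. Met.
  (b) No contract (and hence no place of execution) is alleged. Not satisfied.
  (c) The amount in controversy is 33,000 dollars, which meets the 25,000 dollars floor. Satisfied.
  (d) The amount in controversy is $33,000, within the USD 75,000 ceiling, so this disjunct is met. Satisfied.
  (e) The claim is a property claim, not a tort claim, which satisfies one of the alternatives. Satisfied.
  → At least one condition fails; no jurisdiction.
The Superior Court of Norford:
  (a) No contract (and hence no place of execution) is alleged; no such written consent has been filed — every alternative fails. But the amount in controversy is USD 33,000, which meets the $5,000 floor, and the 'unless' clause therefore excuses the requirement. Satisfied.
  (b) The amount in controversy is $33,000, within the USD 35,000 ceiling, so this disjunct is met. Condition met.
  (c) The plaintiff resides in Lormarsh, which is not Norford. Satisfied.
  (d) The amount in controversy is $33,000, which meets the 33,000 dollars floor. Condition met.
  (e) The claim is a property claim; the corporate defendant(s) are organised in Lormarsh, not Norford — no alternative holds. Not met.
  → The court lacks jurisdiction.
The Provincial Court of Wynmont:
  (a) The amount in controversy is 33,000 dollars, which meets the 30,500 dollars floor. The carve-out does not apply: the operative events occurred in Lormarsh, not Wynmont. Satisfied.
  (b) The property lies in Lormarsh, not Wynmont; the claim is a property claim, not a contract claim — no alternative holds. But the amount in controversy is 33,000 dollars, which meets the $5,000 floor, and the 'unless' clause therefore excuses the requirement. Satisfied.
  (c) The claim is a property claim, not a tort claim. Met.
  (d) The plaintiff resides in Lormarsh, which is not Wynmont, so this disjunct is met. Condition met.
  → Every requirement is satisfied — jurisdiction.
Courts with jurisdiction: the Wynmont District Court, the Provincial Court of Wynmont — 2 in total.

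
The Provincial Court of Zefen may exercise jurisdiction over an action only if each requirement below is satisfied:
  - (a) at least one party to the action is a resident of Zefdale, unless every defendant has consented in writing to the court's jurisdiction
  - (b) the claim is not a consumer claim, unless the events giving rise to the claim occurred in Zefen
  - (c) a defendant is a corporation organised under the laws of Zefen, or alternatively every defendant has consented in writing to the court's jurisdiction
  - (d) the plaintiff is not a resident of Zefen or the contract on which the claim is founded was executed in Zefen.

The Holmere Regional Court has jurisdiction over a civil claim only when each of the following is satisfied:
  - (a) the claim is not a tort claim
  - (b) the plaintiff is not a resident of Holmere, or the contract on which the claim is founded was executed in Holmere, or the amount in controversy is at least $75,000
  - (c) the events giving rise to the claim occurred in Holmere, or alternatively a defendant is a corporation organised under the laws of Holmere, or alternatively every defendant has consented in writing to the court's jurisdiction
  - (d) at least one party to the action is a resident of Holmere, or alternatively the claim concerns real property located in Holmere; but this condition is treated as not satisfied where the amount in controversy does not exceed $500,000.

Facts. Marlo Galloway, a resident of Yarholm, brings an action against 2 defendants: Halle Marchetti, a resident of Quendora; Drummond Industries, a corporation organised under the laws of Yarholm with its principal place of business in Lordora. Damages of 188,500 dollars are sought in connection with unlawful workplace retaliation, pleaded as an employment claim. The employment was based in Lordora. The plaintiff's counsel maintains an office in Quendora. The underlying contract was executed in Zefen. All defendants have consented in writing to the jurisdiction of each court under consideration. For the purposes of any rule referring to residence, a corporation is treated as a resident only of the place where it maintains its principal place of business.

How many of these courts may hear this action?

The Provincial Court of Zefen:
  (a) No party resides in Zefdale. However, every defendant has filed written consent, so the 'unless' proviso supplies this condition. Met.
  (b) The claim is an employment claim, not a consumer claim. Condition met.
  (c) Every defendant has filed written consent, so this disjunct is met. Condition met.
  (d) The plaintiff resides in Yarholm, which is not Zefen, so one alternative holds. Satisfied.
  → The court has jurisdiction.
The Holmere Regional Court:
  (a) The claim is an employment claim, not a tort claim. Met.
  (b) The plaintiff resides in Yarholm, which is not Holmere, so this disjunct is met. Met.
  (c) Every defendant has filed written consent, which satisfies one of the alternatives. Met.
  (d) No party resides in Holmere; the claim does not concern real property — no alternative holds. Fails.
  → At least one condition fails; no jurisdiction.
Courts with jurisdiction: the Provincial Court of Zefen — 1 in total.

1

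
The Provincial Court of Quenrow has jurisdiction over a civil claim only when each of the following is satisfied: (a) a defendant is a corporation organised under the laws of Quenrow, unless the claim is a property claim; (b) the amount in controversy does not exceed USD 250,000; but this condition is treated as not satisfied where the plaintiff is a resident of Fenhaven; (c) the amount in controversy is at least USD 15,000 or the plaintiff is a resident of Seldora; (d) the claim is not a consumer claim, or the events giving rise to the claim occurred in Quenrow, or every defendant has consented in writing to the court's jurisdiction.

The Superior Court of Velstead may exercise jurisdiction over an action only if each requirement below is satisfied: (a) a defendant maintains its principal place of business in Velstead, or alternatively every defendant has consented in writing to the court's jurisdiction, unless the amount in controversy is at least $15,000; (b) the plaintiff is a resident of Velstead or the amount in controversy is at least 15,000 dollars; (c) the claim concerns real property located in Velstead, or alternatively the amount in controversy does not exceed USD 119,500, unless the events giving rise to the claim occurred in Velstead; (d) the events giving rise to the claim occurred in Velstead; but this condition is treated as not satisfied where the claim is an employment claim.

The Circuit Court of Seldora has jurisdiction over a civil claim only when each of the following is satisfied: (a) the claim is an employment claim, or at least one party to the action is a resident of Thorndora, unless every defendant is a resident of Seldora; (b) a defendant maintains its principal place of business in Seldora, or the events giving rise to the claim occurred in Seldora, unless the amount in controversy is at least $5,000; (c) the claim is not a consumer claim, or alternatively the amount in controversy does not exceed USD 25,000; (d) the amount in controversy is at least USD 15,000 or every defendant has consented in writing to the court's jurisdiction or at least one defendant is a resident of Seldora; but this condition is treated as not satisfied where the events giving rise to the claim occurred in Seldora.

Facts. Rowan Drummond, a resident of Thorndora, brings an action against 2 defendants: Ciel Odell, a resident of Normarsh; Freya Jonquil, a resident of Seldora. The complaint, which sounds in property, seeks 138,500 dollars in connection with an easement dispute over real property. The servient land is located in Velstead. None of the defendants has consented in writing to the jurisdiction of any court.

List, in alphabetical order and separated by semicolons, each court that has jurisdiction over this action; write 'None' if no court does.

the Circuit Court of Seldora; the Provincial Court of Quenrow; the Superior Court of Velstead

The Provincial Court of Quenrow:
  (a) No defendant is a corporation. But the claim is a property claim, and the 'unless' clause therefore excuses the requirement. Satisfied.
  (b) The amount in controversy is USD 138,500, within the USD 250,000 ceiling. The exception is not triggered, since the plaintiff resides in Thorndora, not Fenhaven. Satisfied.
  (c) The amount in controversy is USD 138,500, which meets the USD 15,000 floor — that alternative is enough. Satisfied.
  (d) The claim is a property claim, not a consumer claim, which satisfies one of the alternatives. Satisfied.
  → Every requirement is satisfied — jurisdiction.
The Superior Court of Velstead:
  (a) No defendant is a corporation; no such written consent has been filed — no alternative holds. However, the amount in controversy is USD 138,500, which meets the USD 15,000 floor, so the 'unless' proviso supplies this condition. Satisfied.
  (b) The amount in controversy is $138,500, which meets the USD 15,000 floor — that alternative is enough. Condition met.
  (c) The property lies in Velstead, so one alternative holds. Condition met.
  (d) The operative events occurred in Velstead. And the carve-out is inapplicable — the claim is a property claim, not an employment claim. Condition met.
  → The court has jurisdiction.
The Circuit Court of Seldora:
  (a) Rowan Drummond resides in Thorndora, so this disjunct is met. Condition met.
  (b) No defendant is a corporation; the operative events occurred in Velstead, not Seldora — no alternative holds. But the amount in controversy is USD 138,500, which meets the 5,000 dollars floor, and the 'unless' clause therefore excuses the requirement. Met.
  (c) The claim is a property claim, not a consumer claim, which satisfies one of the alternatives. Satisfied.
  (d) The amount in controversy is USD 138,500, which meets the 15,000 dollars floor — that alternative is enough. And the carve-out is inapplicable — the operative events occurred in Velstead, not Seldora. Condition met.
  → Every requirement is satisfied — jurisdiction.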